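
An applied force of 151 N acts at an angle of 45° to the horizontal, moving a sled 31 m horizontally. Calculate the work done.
W = F·d·cosθ = (151)(31)cos(45°) = 3310 J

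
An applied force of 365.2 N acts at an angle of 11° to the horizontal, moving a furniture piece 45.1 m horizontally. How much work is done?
W = F·d·cosθ = (365.2)(45.1)cos(11°) = 16170 J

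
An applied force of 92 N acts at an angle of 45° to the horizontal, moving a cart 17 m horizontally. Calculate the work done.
W = F·d·cosθ = (92)(17)cos(45°) = 1106 J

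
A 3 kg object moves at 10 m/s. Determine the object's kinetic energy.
KE = ½mv² = ½(3)(10)² = 150.0 J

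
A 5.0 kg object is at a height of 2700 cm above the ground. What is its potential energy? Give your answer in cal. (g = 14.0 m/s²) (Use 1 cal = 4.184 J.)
Convert to SI: m = 5.0 kg, h = 27.0 m
PE = mgh = (5.0)(14.0)(27.0) = 1890.0 J = 451.7 cal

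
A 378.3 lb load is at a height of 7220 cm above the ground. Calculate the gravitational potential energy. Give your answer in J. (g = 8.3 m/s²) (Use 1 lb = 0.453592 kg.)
Convert to SI: m = 171.594 kg, h = 72.2 m
PE = mgh = (171.594)(8.3)(72.2) = 102800 J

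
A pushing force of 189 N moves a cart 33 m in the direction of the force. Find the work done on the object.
W = F·d = (189)(33) = 6237 J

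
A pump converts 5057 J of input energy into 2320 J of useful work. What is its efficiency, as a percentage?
η = W_out/W_in = 2320/5057 = 45.88%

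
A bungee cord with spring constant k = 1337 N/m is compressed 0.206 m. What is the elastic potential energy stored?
PE = ½kx² = ½(1337)(0.206)² = 28.37 J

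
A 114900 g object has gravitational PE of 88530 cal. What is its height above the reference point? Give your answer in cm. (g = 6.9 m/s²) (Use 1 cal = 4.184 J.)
Convert to SI: m = 114.9 kg, PE = 370410 J
h = PE/(mg) = 370410/(114.9·6.9) = 467.211 m = 46720 cm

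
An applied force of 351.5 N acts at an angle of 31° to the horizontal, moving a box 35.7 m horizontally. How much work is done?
W = F·d·cosθ = (351.5)(35.7)cos(31°) = 10760 J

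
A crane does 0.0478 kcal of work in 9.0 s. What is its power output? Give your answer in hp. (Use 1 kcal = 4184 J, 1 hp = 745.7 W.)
Convert to SI: W = 199.995 J, t = 9.0 s
P = W/t = 199.995/9.0 = 22.2217 W = 0.0298 hp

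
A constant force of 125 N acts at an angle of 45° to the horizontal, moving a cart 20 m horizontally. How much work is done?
W = F·d·cosθ = (125)(20)cos(45°) = 1768 J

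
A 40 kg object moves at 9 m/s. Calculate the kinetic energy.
KE = ½mv² = ½(40)(9)² = 1620.0 J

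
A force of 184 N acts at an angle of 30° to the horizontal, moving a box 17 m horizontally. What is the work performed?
W = F·d·cosθ = (184)(17)cos(30°) = 2709 J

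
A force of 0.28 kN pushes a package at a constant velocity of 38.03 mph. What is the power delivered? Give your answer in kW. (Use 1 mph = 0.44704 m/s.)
Convert to SI: F = 280.0 N, v = 17.0009 m/s
P = Fv = (280.0)(17.0009) = 4760.26 W = 4.76 kW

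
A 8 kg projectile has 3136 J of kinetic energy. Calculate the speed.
v = √(2·KE/m) = √(2·3136/8) = 28.0 m/s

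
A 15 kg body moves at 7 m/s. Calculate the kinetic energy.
KE = ½mv² = ½(15)(7)² = 367.5 J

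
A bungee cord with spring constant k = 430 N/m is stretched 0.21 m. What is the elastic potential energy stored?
PE = ½kx² = ½(430)(0.21)² = 9.482 J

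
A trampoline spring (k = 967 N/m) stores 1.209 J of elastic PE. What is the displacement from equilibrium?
x = √(2·PE/k) = √(2·1.209/967) = 0.05001 m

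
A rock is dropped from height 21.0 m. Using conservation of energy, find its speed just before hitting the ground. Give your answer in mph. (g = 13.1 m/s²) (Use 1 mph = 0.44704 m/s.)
mgh = ½mv² ⇒ v = √(2gh) = √(2·13.1·21.0) = 23.4563 m/s = 52.47 mph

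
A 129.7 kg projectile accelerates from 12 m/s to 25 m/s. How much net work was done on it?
W = ΔKE = ½m(v₂² − v₁²) = ½(129.7)(25² − 12²) = 31192.85 J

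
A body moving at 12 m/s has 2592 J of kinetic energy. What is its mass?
m = 2·KE/v² = 2·2592/(12)² = 36.0 kg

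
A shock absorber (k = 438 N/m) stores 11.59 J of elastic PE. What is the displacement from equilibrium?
x = √(2·PE/k) = √(2·11.59/438) = 0.23 m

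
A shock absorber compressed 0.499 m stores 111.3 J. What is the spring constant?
k = 2·PE/x² = 2·111.3/(0.499)² = 894.0 N/m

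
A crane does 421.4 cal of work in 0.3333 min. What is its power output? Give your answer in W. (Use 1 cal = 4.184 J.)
Convert to SI: W = 1763.14 J, t = 19.998 s
P = W/t = 1763.14/19.998 = 88.17 W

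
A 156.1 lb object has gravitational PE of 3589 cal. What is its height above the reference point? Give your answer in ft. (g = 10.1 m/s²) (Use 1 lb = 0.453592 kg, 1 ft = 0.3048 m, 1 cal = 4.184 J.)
Convert to SI: m = 70.8057 kg, PE = 15016.4 J
h = PE/(mg) = 15016.4/(70.8057·10.1) = 20.9979 m = 68.89 ft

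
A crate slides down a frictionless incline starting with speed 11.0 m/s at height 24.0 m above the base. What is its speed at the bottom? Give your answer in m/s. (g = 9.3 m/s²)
½mv₀² + mgh = ½mv² ⇒ v = √(v₀² + 2gh) = √(11.0² + 2·9.3·24.0) = 23.82 m/s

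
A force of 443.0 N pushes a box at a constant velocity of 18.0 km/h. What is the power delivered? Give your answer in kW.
Convert to SI: F = 443.0 N, v = 5.0 m/s
P = Fv = (443.0)(5.0) = 2215.0 W = 2.215 kW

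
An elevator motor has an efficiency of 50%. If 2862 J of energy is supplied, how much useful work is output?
W_out = η·W_in = 0.5·2862 = 1431.0 J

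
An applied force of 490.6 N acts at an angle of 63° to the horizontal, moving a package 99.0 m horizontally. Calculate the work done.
W = F·d·cosθ = (490.6)(99.0)cos(63°) = 22050 J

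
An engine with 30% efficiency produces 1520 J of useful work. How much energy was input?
W_in = W_out/η = 1520/0.3 = 5067 J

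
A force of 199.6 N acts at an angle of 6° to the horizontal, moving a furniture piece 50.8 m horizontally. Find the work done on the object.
W = F·d·cosθ = (199.6)(50.8)cos(6°) = 10080 J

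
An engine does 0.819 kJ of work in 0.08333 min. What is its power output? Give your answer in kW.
Convert to SI: W = 819.0 J, t = 4.9998 s
P = W/t = 819.0/4.9998 = 163.807 W = 0.1638 kW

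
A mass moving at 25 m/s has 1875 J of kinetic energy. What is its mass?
m = 2·KE/v² = 2·1875/(25)² = 6.0 kg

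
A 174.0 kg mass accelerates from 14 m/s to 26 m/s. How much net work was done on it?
W = ΔKE = ½m(v₂² − v₁²) = ½(174.0)(26² − 14²) = 41760.0 J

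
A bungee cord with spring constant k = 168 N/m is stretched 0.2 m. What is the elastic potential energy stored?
PE = ½kx² = ½(168)(0.2)² = 3.36 J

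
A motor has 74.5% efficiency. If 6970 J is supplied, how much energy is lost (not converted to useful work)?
W_lost = W_in(1 − η) = 6970·(1 − 0.745) = 1777 J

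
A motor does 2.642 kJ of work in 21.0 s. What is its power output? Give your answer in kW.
Convert to SI: W = 2642.0 J, t = 21.0 s
P = W/t = 2642.0/21.0 = 125.81 W = 0.1258 kW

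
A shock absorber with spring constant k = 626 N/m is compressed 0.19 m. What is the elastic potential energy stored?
PE = ½kx² = ½(626)(0.19)² = 11.3 J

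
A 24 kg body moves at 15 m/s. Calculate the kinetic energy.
KE = ½mv² = ½(24)(15)² = 2700.0 J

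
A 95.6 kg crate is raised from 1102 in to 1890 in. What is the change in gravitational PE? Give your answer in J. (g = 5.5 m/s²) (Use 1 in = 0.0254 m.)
Convert to SI: m = 95.6 kg, Δh = 20.0152 m
ΔPE = mgΔh = (95.6)(5.5)(20.0152) = 10520 J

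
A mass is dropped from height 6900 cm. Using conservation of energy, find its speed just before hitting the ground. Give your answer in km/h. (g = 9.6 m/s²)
Convert to SI: h = 69.0 m
mgh = ½mv² ⇒ v = √(2gh) = √(2·9.6·69.0) = 36.3978 m/s = 131.0 km/h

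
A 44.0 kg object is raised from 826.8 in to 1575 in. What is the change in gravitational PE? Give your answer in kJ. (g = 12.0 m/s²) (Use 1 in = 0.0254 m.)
Convert to SI: m = 44.0 kg, Δh = 19.0043 m
ΔPE = mgΔh = (44.0)(12.0)(19.0043) = 10034.3 J = 10.03 kJ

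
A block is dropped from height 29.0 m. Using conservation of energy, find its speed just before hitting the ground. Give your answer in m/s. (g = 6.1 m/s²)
mgh = ½mv² ⇒ v = √(2gh) = √(2·6.1·29.0) = 18.81 m/s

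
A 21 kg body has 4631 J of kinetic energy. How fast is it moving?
v = √(2·KE/m) = √(2·4631/21) = 21.0 m/s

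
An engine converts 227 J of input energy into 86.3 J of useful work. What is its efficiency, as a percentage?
η = W_out/W_in = 86.3/227 = 38.02%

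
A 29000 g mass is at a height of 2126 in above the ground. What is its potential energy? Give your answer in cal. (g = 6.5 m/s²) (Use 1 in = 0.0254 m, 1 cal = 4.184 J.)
Convert to SI: m = 29.0 kg, h = 54.0004 m
PE = mgh = (29.0)(6.5)(54.0004) = 10179.1 J = 2433 cal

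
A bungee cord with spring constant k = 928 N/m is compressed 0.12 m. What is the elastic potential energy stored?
PE = ½kx² = ½(928)(0.12)² = 6.682 J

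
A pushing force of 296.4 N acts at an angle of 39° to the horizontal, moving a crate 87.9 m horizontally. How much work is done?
W = F·d·cosθ = (296.4)(87.9)cos(39°) = 20250 J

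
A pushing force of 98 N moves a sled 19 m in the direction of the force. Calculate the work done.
W = F·d = (98)(19) = 1862 J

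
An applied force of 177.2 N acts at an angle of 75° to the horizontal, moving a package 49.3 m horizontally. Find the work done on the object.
W = F·d·cosθ = (177.2)(49.3)cos(75°) = 2261 J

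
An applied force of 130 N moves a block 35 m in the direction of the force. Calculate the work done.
W = F·d = (130)(35) = 4550 J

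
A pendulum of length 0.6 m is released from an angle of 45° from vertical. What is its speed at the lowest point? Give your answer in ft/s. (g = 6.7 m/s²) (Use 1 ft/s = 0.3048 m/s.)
h = L(1 − cosθ) = 0.6(1 − cos45°) = 0.175736 m
v = √(2gh) = √(2·6.7·0.175736) = 1.53456 m/s = 5.035 ft/s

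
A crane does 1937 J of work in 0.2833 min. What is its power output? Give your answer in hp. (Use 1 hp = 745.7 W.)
Convert to SI: W = 1937.0 J, t = 16.998 s
P = W/t = 1937.0/16.998 = 113.955 W = 0.1528 hp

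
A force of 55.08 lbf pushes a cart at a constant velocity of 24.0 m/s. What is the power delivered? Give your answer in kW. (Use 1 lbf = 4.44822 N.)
Convert to SI: F = 245.008 N, v = 24.0 m/s
P = Fv = (245.008)(24.0) = 5880.19 W = 5.88 kW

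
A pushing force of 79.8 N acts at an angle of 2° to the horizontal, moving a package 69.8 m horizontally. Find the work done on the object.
W = F·d·cosθ = (79.8)(69.8)cos(2°) = 5567 J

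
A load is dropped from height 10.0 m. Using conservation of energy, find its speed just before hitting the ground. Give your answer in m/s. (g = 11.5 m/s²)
mgh = ½mv² ⇒ v = √(2gh) = √(2·11.5·10.0) = 15.17 m/s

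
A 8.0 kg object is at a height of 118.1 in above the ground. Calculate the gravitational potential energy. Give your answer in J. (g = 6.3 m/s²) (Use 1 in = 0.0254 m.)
Convert to SI: m = 8.0 kg, h = 2.99974 m
PE = mgh = (8.0)(6.3)(2.99974) = 151.2 J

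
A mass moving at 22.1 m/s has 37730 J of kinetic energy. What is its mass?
m = 2·KE/v² = 2·37730/(22.1)² = 154.5 kg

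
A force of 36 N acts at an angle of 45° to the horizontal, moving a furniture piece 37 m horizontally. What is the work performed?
W = F·d·cosθ = (36)(37)cos(45°) = 941.9 J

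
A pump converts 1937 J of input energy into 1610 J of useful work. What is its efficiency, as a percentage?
η = W_out/W_in = 1610/1937 = 83.12%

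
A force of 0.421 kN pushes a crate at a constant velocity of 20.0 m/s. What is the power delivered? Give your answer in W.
Convert to SI: F = 421.0 N, v = 20.0 m/s
P = Fv = (421.0)(20.0) = 8420 W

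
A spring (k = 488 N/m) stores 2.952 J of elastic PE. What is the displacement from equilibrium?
x = √(2·PE/k) = √(2·2.952/488) = 0.11 m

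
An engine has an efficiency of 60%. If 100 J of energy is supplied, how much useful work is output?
W_out = η·W_in = 0.6·100 = 60.0 J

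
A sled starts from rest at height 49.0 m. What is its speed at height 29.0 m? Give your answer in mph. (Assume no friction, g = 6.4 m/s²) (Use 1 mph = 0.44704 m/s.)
mgh₁ = mgh₂ + ½mv² ⇒ v = √(2g(h₁−h₂)) = √(2·6.4·20.0) = 16.0 m/s = 35.79 mph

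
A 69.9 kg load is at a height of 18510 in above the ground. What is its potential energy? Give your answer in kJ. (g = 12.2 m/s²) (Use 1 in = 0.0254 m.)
Convert to SI: m = 69.9 kg, h = 470.154 m
PE = mgh = (69.9)(12.2)(470.154) = 400938 J = 400.9 kJ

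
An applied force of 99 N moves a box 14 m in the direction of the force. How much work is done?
W = F·d = (99)(14) = 1386 J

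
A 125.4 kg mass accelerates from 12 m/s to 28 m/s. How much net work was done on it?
W = ΔKE = ½m(v₂² − v₁²) = ½(125.4)(28² − 12²) = 40128.0 J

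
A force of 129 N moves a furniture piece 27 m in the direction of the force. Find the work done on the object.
W = F·d = (129)(27) = 3483 J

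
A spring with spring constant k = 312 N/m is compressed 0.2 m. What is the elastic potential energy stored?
PE = ½kx² = ½(312)(0.2)² = 6.24 J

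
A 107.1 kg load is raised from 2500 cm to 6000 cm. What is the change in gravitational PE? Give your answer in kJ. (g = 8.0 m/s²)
Convert to SI: m = 107.1 kg, Δh = 35.0 m
ΔPE = mgΔh = (107.1)(8.0)(35.0) = 29988.0 J = 29.99 kJ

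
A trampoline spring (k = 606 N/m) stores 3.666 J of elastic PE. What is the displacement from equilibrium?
x = √(2·PE/k) = √(2·3.666/606) = 0.11 m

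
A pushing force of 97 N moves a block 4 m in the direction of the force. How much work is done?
W = F·d = (97)(4) = 388.0 J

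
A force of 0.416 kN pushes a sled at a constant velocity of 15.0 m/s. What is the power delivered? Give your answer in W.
Convert to SI: F = 416.0 N, v = 15.0 m/s
P = Fv = (416.0)(15.0) = 6240 W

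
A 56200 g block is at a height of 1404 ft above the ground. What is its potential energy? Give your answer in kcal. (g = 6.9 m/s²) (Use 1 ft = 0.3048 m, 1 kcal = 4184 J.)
Convert to SI: m = 56.2 kg, h = 427.939 m
PE = mgh = (56.2)(6.9)(427.939) = 165946 J = 39.66 kcal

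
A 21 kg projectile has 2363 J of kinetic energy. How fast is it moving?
v = √(2·KE/m) = √(2·2363/21) = 15.0 m/s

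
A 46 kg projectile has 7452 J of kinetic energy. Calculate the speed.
v = √(2·KE/m) = √(2·7452/46) = 18.0 m/s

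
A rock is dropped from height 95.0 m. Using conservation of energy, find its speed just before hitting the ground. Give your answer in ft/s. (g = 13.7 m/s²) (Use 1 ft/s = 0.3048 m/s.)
mgh = ½mv² ⇒ v = √(2gh) = √(2·13.7·95.0) = 51.0196 m/s = 167.4 ft/s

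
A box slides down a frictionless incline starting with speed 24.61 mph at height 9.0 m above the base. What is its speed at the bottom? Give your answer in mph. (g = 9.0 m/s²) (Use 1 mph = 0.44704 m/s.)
Convert to SI: v₀ = 11.0017 m/s, h = 9.0 m
½mv₀² + mgh = ½mv² ⇒ v = √(v₀² + 2gh) = √(11.0017² + 2·9.0·9.0) = 16.8237 m/s = 37.63 mph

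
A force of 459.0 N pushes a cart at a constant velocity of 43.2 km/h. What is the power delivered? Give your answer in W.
Convert to SI: F = 459.0 N, v = 12.0 m/s
P = Fv = (459.0)(12.0) = 5508 W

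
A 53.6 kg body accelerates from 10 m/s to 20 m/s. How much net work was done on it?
W = ΔKE = ½m(v₂² − v₁²) = ½(53.6)(20² − 10²) = 8040.0 J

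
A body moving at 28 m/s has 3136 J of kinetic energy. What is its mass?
m = 2·KE/v² = 2·3136/(28)² = 8.0 kg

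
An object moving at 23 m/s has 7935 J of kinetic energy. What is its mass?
m = 2·KE/v² = 2·7935/(23)² = 30.0 kg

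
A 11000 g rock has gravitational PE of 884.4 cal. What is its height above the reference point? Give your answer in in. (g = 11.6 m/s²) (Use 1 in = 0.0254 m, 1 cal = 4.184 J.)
Convert to SI: m = 11.0 kg, PE = 3700.33 J
h = PE/(mg) = 3700.33/(11.0·11.6) = 28.9994 m = 1142 in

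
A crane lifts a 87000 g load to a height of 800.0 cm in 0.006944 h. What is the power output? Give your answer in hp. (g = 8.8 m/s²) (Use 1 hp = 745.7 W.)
Convert to SI: m = 87.0 kg, h = 8.0 m, t = 24.9984 s
P = mgh/t = (87.0)(8.8)(8.0)/24.9984 = 245.008 W = 0.3286 hp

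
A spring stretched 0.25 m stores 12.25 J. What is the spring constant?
k = 2·PE/x² = 2·12.25/(0.25)² = 392.0 N/m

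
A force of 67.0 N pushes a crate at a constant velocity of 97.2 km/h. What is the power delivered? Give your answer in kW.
Convert to SI: F = 67.0 N, v = 27.0 m/s
P = Fv = (67.0)(27.0) = 1809.0 W = 1.809 kW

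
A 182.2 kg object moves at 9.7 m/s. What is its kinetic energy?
KE = ½mv² = ½(182.2)(9.7)² = 8572 J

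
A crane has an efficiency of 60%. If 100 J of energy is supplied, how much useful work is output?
W_out = η·W_in = 0.6·100 = 60.0 J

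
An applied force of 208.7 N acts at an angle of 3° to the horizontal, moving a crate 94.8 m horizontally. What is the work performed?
W = F·d·cosθ = (208.7)(94.8)cos(3°) = 19760 J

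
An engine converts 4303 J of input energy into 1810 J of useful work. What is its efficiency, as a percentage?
η = W_out/W_in = 1810/4303 = 42.06%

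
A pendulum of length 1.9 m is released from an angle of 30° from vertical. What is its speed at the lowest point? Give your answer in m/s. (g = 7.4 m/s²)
h = L(1 − cosθ) = 1.9(1 − cos30°) = 0.254552 m
v = √(2gh) = √(2·7.4·0.254552) = 1.941 m/s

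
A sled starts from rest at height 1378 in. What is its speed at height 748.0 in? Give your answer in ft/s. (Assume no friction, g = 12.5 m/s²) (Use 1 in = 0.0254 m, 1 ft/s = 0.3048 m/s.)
Convert to SI: h₁−h₂ = 16.002 m
mgh₁ = mgh₂ + ½mv² ⇒ v = √(2g(h₁−h₂)) = √(2·12.5·16.002) = 20.0012 m/s = 65.62 ft/s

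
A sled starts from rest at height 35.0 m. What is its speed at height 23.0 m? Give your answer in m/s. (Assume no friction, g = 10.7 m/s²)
mgh₁ = mgh₂ + ½mv² ⇒ v = √(2g(h₁−h₂)) = √(2·10.7·12.0) = 16.02 m/s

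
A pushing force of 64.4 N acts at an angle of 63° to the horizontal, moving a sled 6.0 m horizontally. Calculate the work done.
W = F·d·cosθ = (64.4)(6.0)cos(63°) = 175.4 J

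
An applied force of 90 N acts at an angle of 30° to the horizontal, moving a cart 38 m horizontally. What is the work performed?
W = F·d·cosθ = (90)(38)cos(30°) = 2962 J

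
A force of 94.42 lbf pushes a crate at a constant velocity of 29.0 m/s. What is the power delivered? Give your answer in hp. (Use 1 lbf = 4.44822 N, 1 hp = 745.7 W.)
Convert to SI: F = 420.001 N, v = 29.0 m/s
P = Fv = (420.001)(29.0) = 12180.0 W = 16.33 hp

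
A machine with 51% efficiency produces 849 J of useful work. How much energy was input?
W_in = W_out/η = 849/0.51 = 1665 J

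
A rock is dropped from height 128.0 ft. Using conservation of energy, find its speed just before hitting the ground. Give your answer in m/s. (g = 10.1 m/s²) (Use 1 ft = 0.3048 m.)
Convert to SI: h = 39.0144 m
mgh = ½mv² ⇒ v = √(2gh) = √(2·10.1·39.0144) = 28.07 m/s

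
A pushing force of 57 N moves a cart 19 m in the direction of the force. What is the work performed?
W = F·d = (57)(19) = 1083 J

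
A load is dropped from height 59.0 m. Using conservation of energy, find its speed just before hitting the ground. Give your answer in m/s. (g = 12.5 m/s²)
mgh = ½mv² ⇒ v = √(2gh) = √(2·12.5·59.0) = 38.41 m/s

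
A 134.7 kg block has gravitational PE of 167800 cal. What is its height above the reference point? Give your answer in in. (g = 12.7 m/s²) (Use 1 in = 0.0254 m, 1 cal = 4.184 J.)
Convert to SI: m = 134.7 kg, PE = 702075 J
h = PE/(mg) = 702075/(134.7·12.7) = 410.405 m = 16160 in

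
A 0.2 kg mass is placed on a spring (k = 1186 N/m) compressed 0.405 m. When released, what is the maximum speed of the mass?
½kx² = ½mv² ⇒ v = x√(k/m) = (0.405)√(1186/0.2) = 31.19 m/s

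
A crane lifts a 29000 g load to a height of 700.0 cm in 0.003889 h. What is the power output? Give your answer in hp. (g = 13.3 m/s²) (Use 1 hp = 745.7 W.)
Convert to SI: m = 29.0 kg, h = 7.0 m, t = 14.0004 s
P = mgh/t = (29.0)(13.3)(7.0)/14.0004 = 192.844 W = 0.2586 hp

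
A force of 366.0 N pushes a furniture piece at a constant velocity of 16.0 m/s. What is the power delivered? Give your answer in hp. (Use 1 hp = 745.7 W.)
P = Fv = (366.0)(16.0) = 5856.0 W = 7.853 hp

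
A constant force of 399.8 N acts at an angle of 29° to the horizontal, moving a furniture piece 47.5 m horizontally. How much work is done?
W = F·d·cosθ = (399.8)(47.5)cos(29°) = 16610 J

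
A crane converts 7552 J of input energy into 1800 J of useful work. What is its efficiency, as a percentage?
η = W_out/W_in = 1800/7552 = 23.83%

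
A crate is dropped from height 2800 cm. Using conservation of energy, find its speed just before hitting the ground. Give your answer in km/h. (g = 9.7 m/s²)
Convert to SI: h = 28.0 m
mgh = ½mv² ⇒ v = √(2gh) = √(2·9.7·28.0) = 23.3067 m/s = 83.9 km/h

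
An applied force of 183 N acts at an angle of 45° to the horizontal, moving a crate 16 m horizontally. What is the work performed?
W = F·d·cosθ = (183)(16)cos(45°) = 2070 J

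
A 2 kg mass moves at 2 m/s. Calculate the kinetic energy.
KE = ½mv² = ½(2)(2)² = 4.0 J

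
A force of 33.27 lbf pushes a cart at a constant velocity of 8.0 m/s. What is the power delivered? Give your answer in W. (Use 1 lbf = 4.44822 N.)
Convert to SI: F = 147.992 N, v = 8.0 m/s
P = Fv = (147.992)(8.0) = 1184 W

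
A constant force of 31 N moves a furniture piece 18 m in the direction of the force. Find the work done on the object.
W = F·d = (31)(18) = 558.0 J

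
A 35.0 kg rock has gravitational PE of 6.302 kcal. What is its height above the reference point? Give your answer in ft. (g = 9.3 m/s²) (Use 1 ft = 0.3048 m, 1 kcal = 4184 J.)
Convert to SI: m = 35.0 kg, PE = 26367.6 J
h = PE/(mg) = 26367.6/(35.0·9.3) = 81.0064 m = 265.8 ft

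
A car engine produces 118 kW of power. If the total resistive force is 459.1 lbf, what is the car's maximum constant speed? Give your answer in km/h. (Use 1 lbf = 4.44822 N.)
Convert to SI: F = 2042.18 N
P = Fv ⇒ v = P/F = 118000 W/2042.18 N = 57.7815 m/s = 208.0 km/h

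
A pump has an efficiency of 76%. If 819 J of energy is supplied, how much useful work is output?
W_out = η·W_in = 0.76·819 = 622.44 J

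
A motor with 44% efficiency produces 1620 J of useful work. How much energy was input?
W_in = W_out/η = 1620/0.44 = 3682 J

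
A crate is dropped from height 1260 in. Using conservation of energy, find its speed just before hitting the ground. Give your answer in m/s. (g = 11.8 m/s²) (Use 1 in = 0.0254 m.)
Convert to SI: h = 32.004 m
mgh = ½mv² ⇒ v = √(2gh) = √(2·11.8·32.004) = 27.48 m/s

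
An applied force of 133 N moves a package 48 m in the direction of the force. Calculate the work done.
W = F·d = (133)(48) = 6384 J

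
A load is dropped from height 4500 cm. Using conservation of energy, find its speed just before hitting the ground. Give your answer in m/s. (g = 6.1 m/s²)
Convert to SI: h = 45.0 m
mgh = ½mv² ⇒ v = √(2gh) = √(2·6.1·45.0) = 23.43 m/s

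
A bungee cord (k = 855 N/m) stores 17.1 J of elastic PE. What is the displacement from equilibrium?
x = √(2·PE/k) = √(2·17.1/855) = 0.2 m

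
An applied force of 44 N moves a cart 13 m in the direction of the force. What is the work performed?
W = F·d = (44)(13) = 572.0 J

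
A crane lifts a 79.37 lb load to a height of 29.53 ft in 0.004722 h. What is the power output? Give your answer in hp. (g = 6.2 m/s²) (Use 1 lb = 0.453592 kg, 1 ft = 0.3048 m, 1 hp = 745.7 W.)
Convert to SI: m = 36.0016 kg, h = 9.00074 m, t = 16.9992 s
P = mgh/t = (36.0016)(6.2)(9.00074)/16.9992 = 118.185 W = 0.1585 hp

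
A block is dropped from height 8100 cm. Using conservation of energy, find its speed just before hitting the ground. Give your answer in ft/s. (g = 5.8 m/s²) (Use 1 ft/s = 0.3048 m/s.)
Convert to SI: h = 81.0 m
mgh = ½mv² ⇒ v = √(2gh) = √(2·5.8·81.0) = 30.6529 m/s = 100.6 ft/s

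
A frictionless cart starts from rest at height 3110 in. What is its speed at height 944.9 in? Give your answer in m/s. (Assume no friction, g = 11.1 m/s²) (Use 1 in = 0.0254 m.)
Convert to SI: h₁−h₂ = 54.9935 m
mgh₁ = mgh₂ + ½mv² ⇒ v = √(2g(h₁−h₂)) = √(2·11.1·54.9935) = 34.94 m/s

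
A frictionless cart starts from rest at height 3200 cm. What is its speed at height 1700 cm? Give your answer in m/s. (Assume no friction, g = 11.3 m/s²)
Convert to SI: h₁−h₂ = 15.0 m
mgh₁ = mgh₂ + ½mv² ⇒ v = √(2g(h₁−h₂)) = √(2·11.3·15.0) = 18.41 m/s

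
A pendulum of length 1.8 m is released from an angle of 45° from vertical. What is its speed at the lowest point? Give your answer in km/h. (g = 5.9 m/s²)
h = L(1 − cosθ) = 1.8(1 − cos45°) = 0.527208 m
v = √(2gh) = √(2·5.9·0.527208) = 2.4942 m/s = 8.979 km/h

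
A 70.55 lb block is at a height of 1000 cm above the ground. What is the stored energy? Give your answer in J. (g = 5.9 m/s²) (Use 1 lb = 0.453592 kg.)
Convert to SI: m = 32.0009 kg, h = 10.0 m
PE = mgh = (32.0009)(5.9)(10.0) = 1888 J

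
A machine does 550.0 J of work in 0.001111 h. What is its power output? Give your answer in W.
Convert to SI: W = 550.0 J, t = 3.9996 s
P = W/t = 550.0/3.9996 = 137.5 W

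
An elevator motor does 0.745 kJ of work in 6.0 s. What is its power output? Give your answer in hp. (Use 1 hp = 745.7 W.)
Convert to SI: W = 745.0 J, t = 6.0 s
P = W/t = 745.0/6.0 = 124.167 W = 0.1665 hp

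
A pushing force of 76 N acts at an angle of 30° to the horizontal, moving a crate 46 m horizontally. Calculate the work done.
W = F·d·cosθ = (76)(46)cos(30°) = 3028 J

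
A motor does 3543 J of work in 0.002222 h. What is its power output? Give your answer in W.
Convert to SI: W = 3543.0 J, t = 7.9992 s
P = W/t = 3543.0/7.9992 = 442.9 W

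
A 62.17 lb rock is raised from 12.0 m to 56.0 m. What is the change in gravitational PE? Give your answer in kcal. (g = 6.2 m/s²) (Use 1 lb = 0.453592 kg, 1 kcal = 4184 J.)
Convert to SI: m = 28.1998 kg, Δh = 44.0 m
ΔPE = mgΔh = (28.1998)(6.2)(44.0) = 7692.91 J = 1.839 kcal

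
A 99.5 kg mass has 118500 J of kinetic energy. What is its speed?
v = √(2·KE/m) = √(2·118500/99.5) = 48.8 m/s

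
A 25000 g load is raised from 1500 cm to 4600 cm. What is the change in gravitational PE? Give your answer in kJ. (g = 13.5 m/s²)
Convert to SI: m = 25.0 kg, Δh = 31.0 m
ΔPE = mgΔh = (25.0)(13.5)(31.0) = 10462.5 J = 10.46 kJ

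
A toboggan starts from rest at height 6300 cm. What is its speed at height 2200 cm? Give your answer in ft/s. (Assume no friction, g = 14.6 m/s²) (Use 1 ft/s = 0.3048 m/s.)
Convert to SI: h₁−h₂ = 41.0 m
mgh₁ = mgh₂ + ½mv² ⇒ v = √(2g(h₁−h₂)) = √(2·14.6·41.0) = 34.6006 m/s = 113.5 ft/s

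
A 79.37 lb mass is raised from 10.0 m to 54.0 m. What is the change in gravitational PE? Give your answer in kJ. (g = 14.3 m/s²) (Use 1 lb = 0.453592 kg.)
Convert to SI: m = 36.0016 kg, Δh = 44.0 m
ΔPE = mgΔh = (36.0016)(14.3)(44.0) = 22652.2 J = 22.65 kJ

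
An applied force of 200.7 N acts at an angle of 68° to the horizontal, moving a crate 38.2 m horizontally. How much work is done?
W = F·d·cosθ = (200.7)(38.2)cos(68°) = 2872 J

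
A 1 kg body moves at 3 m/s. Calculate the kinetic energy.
KE = ½mv² = ½(1)(3)² = 4.5 J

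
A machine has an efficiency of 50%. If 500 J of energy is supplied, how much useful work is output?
W_out = η·W_in = 0.5·500 = 250.0 J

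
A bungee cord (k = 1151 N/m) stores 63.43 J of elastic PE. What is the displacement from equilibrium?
x = √(2·PE/k) = √(2·63.43/1151) = 0.332 m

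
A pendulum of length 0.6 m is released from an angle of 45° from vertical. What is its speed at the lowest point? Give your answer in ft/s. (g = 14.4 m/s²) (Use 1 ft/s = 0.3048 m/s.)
h = L(1 − cosθ) = 0.6(1 − cos45°) = 0.175736 m
v = √(2gh) = √(2·14.4·0.175736) = 2.24971 m/s = 7.381 ft/s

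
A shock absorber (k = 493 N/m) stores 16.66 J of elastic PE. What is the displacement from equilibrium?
x = √(2·PE/k) = √(2·16.66/493) = 0.26 m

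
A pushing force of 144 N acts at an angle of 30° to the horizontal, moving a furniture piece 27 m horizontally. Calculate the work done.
W = F·d·cosθ = (144)(27)cos(30°) = 3367 J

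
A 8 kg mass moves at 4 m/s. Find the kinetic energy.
KE = ½mv² = ½(8)(4)² = 64.0 J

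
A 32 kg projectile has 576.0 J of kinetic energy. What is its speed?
v = √(2·KE/m) = √(2·576.0/32) = 6.0 m/s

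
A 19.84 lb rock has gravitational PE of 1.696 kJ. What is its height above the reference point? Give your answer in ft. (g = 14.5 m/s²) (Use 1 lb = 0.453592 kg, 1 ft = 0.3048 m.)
Convert to SI: m = 8.99927 kg, PE = 1696.0 J
h = PE/(mg) = 1696.0/(8.99927·14.5) = 12.9972 m = 42.64 ft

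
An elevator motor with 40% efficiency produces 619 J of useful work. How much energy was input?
W_in = W_out/η = 619/0.4 = 1548 J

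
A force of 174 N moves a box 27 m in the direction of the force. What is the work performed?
W = F·d = (174)(27) = 4698 J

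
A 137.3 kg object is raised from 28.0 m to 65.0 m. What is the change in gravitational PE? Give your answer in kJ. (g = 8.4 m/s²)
ΔPE = mgΔh = (137.3)(8.4)(37.0) = 42672.8 J = 42.67 kJ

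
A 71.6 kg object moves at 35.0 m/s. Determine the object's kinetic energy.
KE = ½mv² = ½(71.6)(35.0)² = 43860 J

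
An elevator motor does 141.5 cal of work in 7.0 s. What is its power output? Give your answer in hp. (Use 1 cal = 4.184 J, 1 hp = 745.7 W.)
Convert to SI: W = 592.036 J, t = 7.0 s
P = W/t = 592.036/7.0 = 84.5766 W = 0.1134 hp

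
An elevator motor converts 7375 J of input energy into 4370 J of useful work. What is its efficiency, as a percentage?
η = W_out/W_in = 4370/7375 = 59.25%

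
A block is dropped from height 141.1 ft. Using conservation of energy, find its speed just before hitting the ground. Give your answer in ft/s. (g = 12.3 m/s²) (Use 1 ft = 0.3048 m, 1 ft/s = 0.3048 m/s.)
Convert to SI: h = 43.0073 m
mgh = ½mv² ⇒ v = √(2gh) = √(2·12.3·43.0073) = 32.5266 m/s = 106.7 ft/s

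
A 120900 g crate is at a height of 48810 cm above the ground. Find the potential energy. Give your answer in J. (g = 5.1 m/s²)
Convert to SI: m = 120.9 kg, h = 488.1 m
PE = mgh = (120.9)(5.1)(488.1) = 301000 J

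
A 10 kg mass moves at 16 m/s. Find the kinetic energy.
KE = ½mv² = ½(10)(16)² = 1280.0 J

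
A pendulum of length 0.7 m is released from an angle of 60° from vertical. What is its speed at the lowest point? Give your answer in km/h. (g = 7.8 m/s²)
h = L(1 − cosθ) = 0.7(1 − cos60°) = 0.35 m
v = √(2gh) = √(2·7.8·0.35) = 2.33666 m/s = 8.412 km/h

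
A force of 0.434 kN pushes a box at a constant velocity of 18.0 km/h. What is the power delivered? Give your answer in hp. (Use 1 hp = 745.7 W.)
Convert to SI: F = 434.0 N, v = 5.0 m/s
P = Fv = (434.0)(5.0) = 2170.0 W = 2.91 hp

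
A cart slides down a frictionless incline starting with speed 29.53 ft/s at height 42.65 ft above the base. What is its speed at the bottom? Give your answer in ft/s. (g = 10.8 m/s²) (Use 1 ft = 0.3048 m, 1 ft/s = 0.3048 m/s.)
Convert to SI: v₀ = 9.00074 m/s, h = 12.9997 m
½mv₀² + mgh = ½mv² ⇒ v = √(v₀² + 2gh) = √(9.00074² + 2·10.8·12.9997) = 19.0212 m/s = 62.41 ft/s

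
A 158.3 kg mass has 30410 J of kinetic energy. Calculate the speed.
v = √(2·KE/m) = √(2·30410/158.3) = 19.6 m/s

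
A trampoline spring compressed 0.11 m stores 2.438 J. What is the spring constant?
k = 2·PE/x² = 2·2.438/(0.11)² = 403.0 N/m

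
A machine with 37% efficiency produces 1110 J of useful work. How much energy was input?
W_in = W_out/η = 1110/0.37 = 3000 J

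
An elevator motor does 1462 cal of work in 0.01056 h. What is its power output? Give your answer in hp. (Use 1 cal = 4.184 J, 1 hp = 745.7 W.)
Convert to SI: W = 6117.01 J, t = 38.016 s
P = W/t = 6117.01/38.016 = 160.906 W = 0.2158 hp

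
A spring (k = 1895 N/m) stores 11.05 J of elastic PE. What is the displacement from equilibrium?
x = √(2·PE/k) = √(2·11.05/1895) = 0.108 m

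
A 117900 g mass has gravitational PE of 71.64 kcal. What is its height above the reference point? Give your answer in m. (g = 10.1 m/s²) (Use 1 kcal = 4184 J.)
Convert to SI: m = 117.9 kg, PE = 299742 J
h = PE/(mg) = 299742/(117.9·10.1) = 251.7 m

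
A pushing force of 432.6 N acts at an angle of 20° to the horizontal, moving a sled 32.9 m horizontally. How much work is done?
W = F·d·cosθ = (432.6)(32.9)cos(20°) = 13370 J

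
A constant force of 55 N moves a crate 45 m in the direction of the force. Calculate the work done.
W = F·d = (55)(45) = 2475 J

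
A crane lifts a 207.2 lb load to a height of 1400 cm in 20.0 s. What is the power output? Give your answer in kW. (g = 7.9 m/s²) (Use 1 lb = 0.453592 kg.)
Convert to SI: m = 93.9843 kg, h = 14.0 m, t = 20.0 s
P = mgh/t = (93.9843)(7.9)(14.0)/20.0 = 519.733 W = 0.5197 kW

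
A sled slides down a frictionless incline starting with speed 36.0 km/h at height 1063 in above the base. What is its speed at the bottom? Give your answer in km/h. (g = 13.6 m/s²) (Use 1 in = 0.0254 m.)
Convert to SI: v₀ = 10.0 m/s, h = 27.0002 m
½mv₀² + mgh = ½mv² ⇒ v = √(v₀² + 2gh) = √(10.0² + 2·13.6·27.0002) = 28.8861 m/s = 104.0 km/h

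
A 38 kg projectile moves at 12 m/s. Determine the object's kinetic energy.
KE = ½mv² = ½(38)(12)² = 2736.0 J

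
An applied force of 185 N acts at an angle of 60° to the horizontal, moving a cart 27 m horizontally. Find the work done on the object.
W = F·d·cosθ = (185)(27)cos(60°) = 2498 J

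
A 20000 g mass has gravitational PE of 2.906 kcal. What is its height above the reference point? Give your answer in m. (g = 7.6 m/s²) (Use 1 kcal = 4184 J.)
Convert to SI: m = 20.0 kg, PE = 12158.7 J
h = PE/(mg) = 12158.7/(20.0·7.6) = 79.99 m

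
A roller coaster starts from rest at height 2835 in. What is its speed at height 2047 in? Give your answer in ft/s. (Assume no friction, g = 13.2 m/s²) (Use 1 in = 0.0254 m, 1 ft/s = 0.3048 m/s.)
Convert to SI: h₁−h₂ = 20.0152 m
mgh₁ = mgh₂ + ½mv² ⇒ v = √(2g(h₁−h₂)) = √(2·13.2·20.0152) = 22.987 m/s = 75.42 ft/s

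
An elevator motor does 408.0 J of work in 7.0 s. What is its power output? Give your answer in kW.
P = W/t = 408.0/7.0 = 58.2857 W = 0.05829 kW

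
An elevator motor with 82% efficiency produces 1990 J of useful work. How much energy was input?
W_in = W_out/η = 1990/0.82 = 2427 J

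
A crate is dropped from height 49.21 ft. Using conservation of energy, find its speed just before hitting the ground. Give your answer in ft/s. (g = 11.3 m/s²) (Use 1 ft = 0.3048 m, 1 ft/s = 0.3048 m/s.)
Convert to SI: h = 14.9992 m
mgh = ½mv² ⇒ v = √(2gh) = √(2·11.3·14.9992) = 18.4115 m/s = 60.41 ft/s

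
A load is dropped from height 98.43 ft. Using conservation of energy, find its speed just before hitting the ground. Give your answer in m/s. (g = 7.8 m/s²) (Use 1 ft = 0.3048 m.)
Convert to SI: h = 30.0015 m
mgh = ½mv² ⇒ v = √(2gh) = √(2·7.8·30.0015) = 21.63 m/s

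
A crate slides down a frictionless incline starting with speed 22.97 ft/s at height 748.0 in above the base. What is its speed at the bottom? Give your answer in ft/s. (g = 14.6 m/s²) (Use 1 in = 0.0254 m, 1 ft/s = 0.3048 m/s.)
Convert to SI: v₀ = 7.00126 m/s, h = 18.9992 m
½mv₀² + mgh = ½mv² ⇒ v = √(v₀² + 2gh) = √(7.00126² + 2·14.6·18.9992) = 24.5722 m/s = 80.62 ft/s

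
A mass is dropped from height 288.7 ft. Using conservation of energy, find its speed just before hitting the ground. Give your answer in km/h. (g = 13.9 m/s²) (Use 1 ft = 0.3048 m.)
Convert to SI: h = 87.9958 m
mgh = ½mv² ⇒ v = √(2gh) = √(2·13.9·87.9958) = 49.4599 m/s = 178.1 km/h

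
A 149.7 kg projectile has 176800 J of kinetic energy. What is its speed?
v = √(2·KE/m) = √(2·176800/149.7) = 48.6 m/s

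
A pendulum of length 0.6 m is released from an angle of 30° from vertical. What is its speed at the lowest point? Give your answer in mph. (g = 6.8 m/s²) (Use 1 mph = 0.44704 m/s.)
h = L(1 − cosθ) = 0.6(1 − cos30°) = 0.0803848 m
v = √(2gh) = √(2·6.8·0.0803848) = 1.04558 m/s = 2.339 mph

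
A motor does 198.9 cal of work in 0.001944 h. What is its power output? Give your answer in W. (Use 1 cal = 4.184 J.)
Convert to SI: W = 832.198 J, t = 6.9984 s
P = W/t = 832.198/6.9984 = 118.9 W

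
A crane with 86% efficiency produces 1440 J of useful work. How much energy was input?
W_in = W_out/η = 1440/0.86 = 1674 J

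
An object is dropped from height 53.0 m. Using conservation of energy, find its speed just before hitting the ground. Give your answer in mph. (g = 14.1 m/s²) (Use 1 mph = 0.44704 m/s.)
mgh = ½mv² ⇒ v = √(2gh) = √(2·14.1·53.0) = 38.6601 m/s = 86.48 mph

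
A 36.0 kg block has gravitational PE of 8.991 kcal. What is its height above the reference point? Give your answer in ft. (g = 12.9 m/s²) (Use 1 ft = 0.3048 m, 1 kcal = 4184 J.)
Convert to SI: m = 36.0 kg, PE = 37618.3 J
h = PE/(mg) = 37618.3/(36.0·12.9) = 81.0042 m = 265.8 ft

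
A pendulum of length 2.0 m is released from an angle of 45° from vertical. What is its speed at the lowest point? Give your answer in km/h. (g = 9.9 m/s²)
h = L(1 − cosθ) = 2.0(1 − cos45°) = 0.585786 m
v = √(2gh) = √(2·9.9·0.585786) = 3.40567 m/s = 12.26 km/h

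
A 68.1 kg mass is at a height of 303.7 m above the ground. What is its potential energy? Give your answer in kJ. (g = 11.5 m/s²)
PE = mgh = (68.1)(11.5)(303.7) = 237843 J = 237.8 kJ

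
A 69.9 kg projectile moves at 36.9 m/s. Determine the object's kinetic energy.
KE = ½mv² = ½(69.9)(36.9)² = 47590 J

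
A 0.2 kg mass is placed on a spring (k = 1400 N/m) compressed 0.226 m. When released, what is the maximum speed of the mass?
½kx² = ½mv² ⇒ v = x√(k/m) = (0.226)√(1400/0.2) = 18.91 m/s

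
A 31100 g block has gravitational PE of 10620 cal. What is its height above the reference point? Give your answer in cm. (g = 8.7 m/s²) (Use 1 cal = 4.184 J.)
Convert to SI: m = 31.1 kg, PE = 44434.1 J
h = PE/(mg) = 44434.1/(31.1·8.7) = 164.224 m = 16420 cm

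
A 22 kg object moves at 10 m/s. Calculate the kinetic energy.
KE = ½mv² = ½(22)(10)² = 1100.0 J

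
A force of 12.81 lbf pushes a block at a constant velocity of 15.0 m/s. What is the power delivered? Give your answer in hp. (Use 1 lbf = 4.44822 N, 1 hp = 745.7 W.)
Convert to SI: F = 56.9817 N, v = 15.0 m/s
P = Fv = (56.9817)(15.0) = 854.725 W = 1.146 hp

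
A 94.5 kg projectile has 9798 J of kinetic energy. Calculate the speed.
v = √(2·KE/m) = √(2·9798/94.5) = 14.4 m/s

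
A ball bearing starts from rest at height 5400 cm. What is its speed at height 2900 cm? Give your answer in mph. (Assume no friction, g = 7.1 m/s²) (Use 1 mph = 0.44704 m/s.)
Convert to SI: h₁−h₂ = 25.0 m
mgh₁ = mgh₂ + ½mv² ⇒ v = √(2g(h₁−h₂)) = √(2·7.1·25.0) = 18.8414 m/s = 42.15 mph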